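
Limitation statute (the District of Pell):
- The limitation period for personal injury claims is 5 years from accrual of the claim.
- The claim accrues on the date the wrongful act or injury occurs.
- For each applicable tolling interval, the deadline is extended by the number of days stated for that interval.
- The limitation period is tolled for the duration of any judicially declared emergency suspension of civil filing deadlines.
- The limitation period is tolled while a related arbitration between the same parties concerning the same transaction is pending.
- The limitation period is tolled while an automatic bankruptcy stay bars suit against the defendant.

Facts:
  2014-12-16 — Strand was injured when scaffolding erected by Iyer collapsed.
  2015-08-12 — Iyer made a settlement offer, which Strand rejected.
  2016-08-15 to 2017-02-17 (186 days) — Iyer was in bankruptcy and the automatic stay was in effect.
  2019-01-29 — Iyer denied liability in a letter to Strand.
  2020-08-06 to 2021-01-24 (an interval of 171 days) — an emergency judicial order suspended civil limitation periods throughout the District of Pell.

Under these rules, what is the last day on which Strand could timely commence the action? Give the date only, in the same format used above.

2020-06-19

The limitation period began to run on 2014-12-16.
The untolled deadline — 5 years after 2014-12-16 — is 2019-12-16.
Because the automatic bankruptcy stay ran from 2016-08-15 to 2017-02-17, the deadline is extended by 186 days to 2020-06-19.
The emergency suspension of filing deadlines starting 2020-08-06 came too late — the period had run on 2020-06-19 — and so does not extend the deadline.
The other events in the timeline have no effect on the limitation period under the stated rules.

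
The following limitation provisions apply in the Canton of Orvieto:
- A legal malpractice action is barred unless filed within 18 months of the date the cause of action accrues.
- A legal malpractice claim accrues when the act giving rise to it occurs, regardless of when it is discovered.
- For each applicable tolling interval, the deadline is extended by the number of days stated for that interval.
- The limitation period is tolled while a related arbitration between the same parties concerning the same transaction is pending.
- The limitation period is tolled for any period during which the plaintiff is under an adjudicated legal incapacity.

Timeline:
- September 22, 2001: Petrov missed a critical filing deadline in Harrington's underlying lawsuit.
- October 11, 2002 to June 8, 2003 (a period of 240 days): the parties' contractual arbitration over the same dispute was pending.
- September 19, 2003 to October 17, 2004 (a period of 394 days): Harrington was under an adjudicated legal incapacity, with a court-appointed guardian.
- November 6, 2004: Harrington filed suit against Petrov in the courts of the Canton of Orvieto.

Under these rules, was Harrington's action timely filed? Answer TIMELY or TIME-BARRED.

The cause of action accrued on September 22, 2001, the date of the act.
18 months from September 22, 2001 is March 22, 2003.
Because the pending related arbitration ran from October 11, 2002 to June 8, 2003, the deadline is extended by 240 days to November 17, 2003.
The plaintiff's legal incapacity from September 19, 2003 to October 17, 2004 tolled the period for 394 days, extending the deadline to December 15, 2004.
Harrington filed on November 6, 2004, before the December 15, 2004 deadline, so the action is timely.

TIMELY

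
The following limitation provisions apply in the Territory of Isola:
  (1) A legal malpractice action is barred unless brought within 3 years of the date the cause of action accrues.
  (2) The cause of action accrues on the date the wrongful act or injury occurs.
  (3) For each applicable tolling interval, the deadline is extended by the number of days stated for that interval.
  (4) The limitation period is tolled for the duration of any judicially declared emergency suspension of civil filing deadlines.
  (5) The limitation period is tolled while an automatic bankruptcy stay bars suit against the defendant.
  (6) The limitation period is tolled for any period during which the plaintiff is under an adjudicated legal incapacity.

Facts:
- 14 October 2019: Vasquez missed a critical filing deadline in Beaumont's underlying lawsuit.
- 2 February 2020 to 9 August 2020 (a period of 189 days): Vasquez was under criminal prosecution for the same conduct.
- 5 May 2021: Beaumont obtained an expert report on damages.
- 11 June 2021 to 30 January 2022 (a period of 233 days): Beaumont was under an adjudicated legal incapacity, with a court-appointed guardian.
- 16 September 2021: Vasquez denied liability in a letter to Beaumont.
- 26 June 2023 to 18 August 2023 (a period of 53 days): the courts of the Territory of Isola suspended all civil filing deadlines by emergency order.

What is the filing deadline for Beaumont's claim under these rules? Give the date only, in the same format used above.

The claim accrued on 14 October 2019, when the wrongful act occurred.
3 years from 14 October 2019 is 14 October 2022.
The plaintiff's legal incapacity from 11 June 2021 to 30 January 2022 tolled the period for 233 days, extending the deadline to 4 June 2023.
The emergency suspension of filing deadlines from 26 June 2023 to 18 August 2023 began after the period had already run on 4 June 2023, so it has no tolling effect.
The pending criminal prosecution from 2 February 2020 to 9 August 2020 does not toll the period, because no stated rule makes a criminal prosecution a tolling event.
None of the other events listed affects the running of the period under the stated rules.

4 June 2023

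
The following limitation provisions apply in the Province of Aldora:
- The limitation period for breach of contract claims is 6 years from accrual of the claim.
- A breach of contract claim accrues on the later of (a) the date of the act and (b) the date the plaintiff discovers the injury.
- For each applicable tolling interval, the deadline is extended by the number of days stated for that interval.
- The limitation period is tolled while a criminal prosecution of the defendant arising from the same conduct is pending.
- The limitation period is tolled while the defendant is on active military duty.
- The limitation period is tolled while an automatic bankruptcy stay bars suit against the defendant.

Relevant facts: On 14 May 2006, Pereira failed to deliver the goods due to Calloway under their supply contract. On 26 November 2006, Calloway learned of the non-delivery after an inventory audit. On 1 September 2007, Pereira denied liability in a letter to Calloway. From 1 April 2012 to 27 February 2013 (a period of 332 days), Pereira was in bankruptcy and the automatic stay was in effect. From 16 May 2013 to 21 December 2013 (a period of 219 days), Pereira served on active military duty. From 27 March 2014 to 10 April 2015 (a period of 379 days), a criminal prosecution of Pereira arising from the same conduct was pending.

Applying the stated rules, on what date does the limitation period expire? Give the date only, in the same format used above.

14 June 2015

Taking the later of the act (14 May 2006) and discovery (26 November 2006), the claim accrued on 26 November 2006.
Adding the 6 years base period to 26 November 2006 gives a deadline of 26 November 2012, before any tolling.
Because the automatic bankruptcy stay ran from 1 April 2012 to 27 February 2013, the deadline is extended by 332 days to 24 October 2013.
The period was tolled for 219 days by the defendant's active military service (16 May 2013 to 21 December 2013), pushing the deadline to 31 May 2014.
The pending criminal prosecution from 27 March 2014 to 10 April 2015 tolled the period for 379 days, extending the deadline to 14 June 2015.
The other events in the timeline have no effect on the limitation period under the stated rules.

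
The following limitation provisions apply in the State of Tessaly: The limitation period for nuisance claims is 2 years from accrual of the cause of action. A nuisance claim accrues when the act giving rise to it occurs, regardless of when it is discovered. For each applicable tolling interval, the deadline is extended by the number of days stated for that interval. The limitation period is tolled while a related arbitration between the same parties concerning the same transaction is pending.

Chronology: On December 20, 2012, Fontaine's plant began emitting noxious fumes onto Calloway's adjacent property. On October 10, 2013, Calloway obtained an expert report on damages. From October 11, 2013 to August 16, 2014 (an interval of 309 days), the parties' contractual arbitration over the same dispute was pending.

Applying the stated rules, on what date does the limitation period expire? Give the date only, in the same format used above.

October 25, 2015

The cause of action accrued on December 20, 2012, the date of the act.
2 years from December 20, 2012 is December 20, 2014.
Because the pending related arbitration ran from October 11, 2013 to August 16, 2014, the deadline is extended by 309 days to October 25, 2015.
The other events in the timeline have no effect on the limitation period under the stated rules.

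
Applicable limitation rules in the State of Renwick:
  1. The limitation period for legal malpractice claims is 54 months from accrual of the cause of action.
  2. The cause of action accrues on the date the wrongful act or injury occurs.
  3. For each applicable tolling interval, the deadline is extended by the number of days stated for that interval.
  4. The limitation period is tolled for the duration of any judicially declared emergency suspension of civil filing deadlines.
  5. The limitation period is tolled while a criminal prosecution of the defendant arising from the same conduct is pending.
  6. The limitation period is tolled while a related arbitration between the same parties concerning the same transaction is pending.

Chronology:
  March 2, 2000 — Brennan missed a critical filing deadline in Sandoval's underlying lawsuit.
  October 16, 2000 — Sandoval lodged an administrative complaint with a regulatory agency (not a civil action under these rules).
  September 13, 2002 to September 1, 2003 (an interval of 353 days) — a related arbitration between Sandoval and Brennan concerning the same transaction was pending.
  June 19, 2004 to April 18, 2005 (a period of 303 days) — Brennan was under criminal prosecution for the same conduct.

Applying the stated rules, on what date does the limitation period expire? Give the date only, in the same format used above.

The cause of action accrued on March 2, 2000, the date of the act.
Adding the 54 months base period to March 2, 2000 gives a deadline of September 2, 2004, before any tolling.
The period was tolled for 353 days by the pending related arbitration (September 13, 2002 to September 1, 2003), pushing the deadline to August 21, 2005.
The period was tolled for 303 days by the pending criminal prosecution (June 19, 2004 to April 18, 2005), pushing the deadline to June 20, 2006.
None of the other events listed affects the running of the period under the stated rules.

June 20, 2006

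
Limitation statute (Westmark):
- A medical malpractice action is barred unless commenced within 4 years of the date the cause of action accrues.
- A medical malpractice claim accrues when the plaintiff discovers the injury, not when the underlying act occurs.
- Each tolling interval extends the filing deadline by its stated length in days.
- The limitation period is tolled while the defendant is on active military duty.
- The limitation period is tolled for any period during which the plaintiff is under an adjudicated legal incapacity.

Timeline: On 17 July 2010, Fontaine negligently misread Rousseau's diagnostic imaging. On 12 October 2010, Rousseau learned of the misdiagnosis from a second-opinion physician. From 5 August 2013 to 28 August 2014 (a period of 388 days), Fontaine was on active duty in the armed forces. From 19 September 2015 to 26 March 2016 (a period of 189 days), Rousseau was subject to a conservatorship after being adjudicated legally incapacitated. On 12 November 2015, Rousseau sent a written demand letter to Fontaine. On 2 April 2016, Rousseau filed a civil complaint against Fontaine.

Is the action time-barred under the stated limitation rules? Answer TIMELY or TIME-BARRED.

Under the discovery rule, the claim accrued on 12 October 2010, when Rousseau discovered the injury — not on the 17 July 2010 date of the underlying act.
4 years from 12 October 2010 is 12 October 2014.
The defendant's active military service from 5 August 2013 to 28 August 2014 tolled the period for 388 days, extending the deadline to 4 November 2015.
The period was tolled for 189 days by the plaintiff's legal incapacity (19 September 2015 to 26 March 2016), pushing the deadline to 11 May 2016.
Nothing else in the chronology tolls or restarts the period.
The 2 April 2016 filing precedes the 11 May 2016 deadline; the claim is timely.

TIMELY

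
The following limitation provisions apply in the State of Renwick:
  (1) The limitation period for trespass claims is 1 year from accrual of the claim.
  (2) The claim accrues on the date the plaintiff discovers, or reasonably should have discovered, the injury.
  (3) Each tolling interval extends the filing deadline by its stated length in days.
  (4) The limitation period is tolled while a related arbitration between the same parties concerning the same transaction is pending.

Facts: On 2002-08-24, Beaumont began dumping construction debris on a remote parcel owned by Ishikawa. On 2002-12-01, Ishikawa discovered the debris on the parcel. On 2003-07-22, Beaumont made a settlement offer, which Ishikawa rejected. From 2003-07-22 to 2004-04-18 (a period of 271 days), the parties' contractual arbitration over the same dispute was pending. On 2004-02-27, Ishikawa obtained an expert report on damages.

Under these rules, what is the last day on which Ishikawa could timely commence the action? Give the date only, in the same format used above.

The claim did not accrue until Ishikawa discovered the injury on 2002-12-01; the 2002-08-24 act date does not start the clock under the stated rule.
The untolled deadline — 1 year after 2002-12-01 — is 2003-12-01.
The pending related arbitration from 2003-07-22 to 2004-04-18 tolled the period for 271 days, extending the deadline to 2004-08-28.
None of the other events listed affects the running of the period under the stated rules.

2004-08-28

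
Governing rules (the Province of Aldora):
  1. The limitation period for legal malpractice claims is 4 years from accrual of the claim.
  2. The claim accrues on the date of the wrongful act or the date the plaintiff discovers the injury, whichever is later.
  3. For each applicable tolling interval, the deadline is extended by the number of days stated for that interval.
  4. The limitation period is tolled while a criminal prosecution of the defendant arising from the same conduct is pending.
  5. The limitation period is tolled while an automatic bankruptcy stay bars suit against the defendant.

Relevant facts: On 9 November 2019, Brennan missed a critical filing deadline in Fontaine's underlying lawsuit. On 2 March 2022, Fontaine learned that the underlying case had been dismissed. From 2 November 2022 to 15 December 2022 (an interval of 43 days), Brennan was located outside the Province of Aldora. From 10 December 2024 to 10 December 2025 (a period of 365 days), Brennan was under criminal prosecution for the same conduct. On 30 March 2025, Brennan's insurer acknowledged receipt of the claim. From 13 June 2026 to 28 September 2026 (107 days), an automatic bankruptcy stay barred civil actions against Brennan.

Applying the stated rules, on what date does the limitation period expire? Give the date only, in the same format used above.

17 June 2027

The claim accrued on 2 March 2022 — the later of the 9 November 2019 act and the 2 March 2022 discovery.
4 years from 2 March 2022 is 2 March 2026.
The pending criminal prosecution from 10 December 2024 to 10 December 2025 tolled the period for 365 days, extending the deadline to 2 March 2027.
Because the automatic bankruptcy stay ran from 13 June 2026 to 28 September 2026, the deadline is extended by 107 days to 17 June 2027.
Although the defendant's absence ran from 2 November 2022 to 15 December 2022, the stated rules do not make that a tolling event, so it is disregarded.
None of the other events listed affects the running of the period under the stated rules.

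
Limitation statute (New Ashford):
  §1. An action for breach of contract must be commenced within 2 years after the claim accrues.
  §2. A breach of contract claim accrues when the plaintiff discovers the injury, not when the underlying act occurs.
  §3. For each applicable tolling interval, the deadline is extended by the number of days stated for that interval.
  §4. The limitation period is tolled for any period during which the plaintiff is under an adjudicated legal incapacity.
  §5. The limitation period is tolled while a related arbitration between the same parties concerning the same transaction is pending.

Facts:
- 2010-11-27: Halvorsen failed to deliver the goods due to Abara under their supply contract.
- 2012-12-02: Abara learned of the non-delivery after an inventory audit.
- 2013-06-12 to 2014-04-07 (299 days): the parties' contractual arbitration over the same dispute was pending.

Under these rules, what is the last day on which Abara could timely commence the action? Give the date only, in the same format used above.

2015-09-27

The claim did not accrue until Abara discovered the injury on 2012-12-02; the 2010-11-27 act date does not start the clock under the stated rule.
2 years from 2012-12-02 is 2014-12-02.
The pending related arbitration from 2013-06-12 to 2014-04-07 tolled the period for 299 days, extending the deadline to 2015-09-27.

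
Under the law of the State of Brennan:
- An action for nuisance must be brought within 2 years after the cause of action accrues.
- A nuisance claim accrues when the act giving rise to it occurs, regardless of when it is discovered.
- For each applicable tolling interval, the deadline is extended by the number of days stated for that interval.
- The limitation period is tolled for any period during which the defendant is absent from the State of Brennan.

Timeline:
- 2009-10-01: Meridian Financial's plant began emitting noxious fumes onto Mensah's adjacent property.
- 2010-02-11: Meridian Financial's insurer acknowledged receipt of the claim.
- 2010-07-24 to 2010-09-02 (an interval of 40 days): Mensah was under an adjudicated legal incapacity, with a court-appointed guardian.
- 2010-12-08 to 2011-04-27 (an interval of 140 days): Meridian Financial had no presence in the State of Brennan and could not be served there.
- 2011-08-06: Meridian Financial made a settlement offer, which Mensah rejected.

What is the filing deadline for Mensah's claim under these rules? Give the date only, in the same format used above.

The limitation period began to run on 2009-10-01.
The untolled deadline — 2 years after 2009-10-01 — is 2011-10-01.
The defendant's absence from the jurisdiction from 2010-12-08 to 2011-04-27 tolled the period for 140 days, extending the deadline to 2012-02-18.
Although the plaintiff's incapacity ran from 2010-07-24 to 2010-09-02, the stated rules do not make that a tolling event, so it is disregarded.
None of the other events listed affects the running of the period under the stated rules.

2012-02-18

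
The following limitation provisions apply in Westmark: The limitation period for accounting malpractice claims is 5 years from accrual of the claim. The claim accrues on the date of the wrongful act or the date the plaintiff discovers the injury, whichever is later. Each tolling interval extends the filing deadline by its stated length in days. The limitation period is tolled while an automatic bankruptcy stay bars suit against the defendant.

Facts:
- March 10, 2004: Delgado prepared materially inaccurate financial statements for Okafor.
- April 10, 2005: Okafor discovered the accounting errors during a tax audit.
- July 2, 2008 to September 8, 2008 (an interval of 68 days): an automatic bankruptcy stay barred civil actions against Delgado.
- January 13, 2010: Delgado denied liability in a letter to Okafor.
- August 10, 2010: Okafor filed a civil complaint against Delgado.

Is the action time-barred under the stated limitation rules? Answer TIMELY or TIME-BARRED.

TIME-BARRED

The claim accrued on April 10, 2005 — the later of the March 10, 2004 act and the April 10, 2005 discovery.
Adding the 5 years base period to April 10, 2005 gives a deadline of April 10, 2010, before any tolling.
The automatic bankruptcy stay from July 2, 2008 to September 8, 2008 tolled the period for 68 days, extending the deadline to June 17, 2010.
The other events in the timeline have no effect on the limitation period under the stated rules.
Filing on August 10, 2010 missed the June 17, 2010 deadline — the action is time-barred.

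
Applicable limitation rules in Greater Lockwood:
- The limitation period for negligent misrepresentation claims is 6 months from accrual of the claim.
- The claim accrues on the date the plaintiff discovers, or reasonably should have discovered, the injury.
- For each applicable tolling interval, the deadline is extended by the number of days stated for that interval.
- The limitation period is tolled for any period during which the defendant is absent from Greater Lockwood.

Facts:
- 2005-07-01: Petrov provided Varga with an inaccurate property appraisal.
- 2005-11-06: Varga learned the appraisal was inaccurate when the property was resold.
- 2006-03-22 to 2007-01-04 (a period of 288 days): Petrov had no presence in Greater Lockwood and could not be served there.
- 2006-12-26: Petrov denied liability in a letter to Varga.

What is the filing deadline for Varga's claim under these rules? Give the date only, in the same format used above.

2007-02-18

The claim did not accrue until Varga discovered the injury on 2005-11-06; the 2005-07-01 act date does not start the clock under the stated rule.
6 months from 2005-11-06 is 2006-05-06.
Because the defendant's absence from the jurisdiction ran from 2006-03-22 to 2007-01-04, the deadline is extended by 288 days to 2007-02-18.
Nothing else in the chronology tolls or restarts the period.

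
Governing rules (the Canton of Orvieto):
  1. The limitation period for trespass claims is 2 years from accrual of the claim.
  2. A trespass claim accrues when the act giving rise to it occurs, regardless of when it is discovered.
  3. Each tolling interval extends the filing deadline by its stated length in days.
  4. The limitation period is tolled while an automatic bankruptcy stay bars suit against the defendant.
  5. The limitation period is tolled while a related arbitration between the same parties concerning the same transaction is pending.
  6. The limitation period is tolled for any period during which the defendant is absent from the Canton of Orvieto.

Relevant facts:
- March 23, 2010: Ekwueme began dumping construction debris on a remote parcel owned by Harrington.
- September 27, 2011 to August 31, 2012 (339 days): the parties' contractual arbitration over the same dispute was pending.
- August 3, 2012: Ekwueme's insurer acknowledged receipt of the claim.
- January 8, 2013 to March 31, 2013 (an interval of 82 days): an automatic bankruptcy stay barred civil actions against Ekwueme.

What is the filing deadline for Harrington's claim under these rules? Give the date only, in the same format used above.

May 18, 2013

The limitation period began to run on March 23, 2010.
The untolled deadline — 2 years after March 23, 2010 — is March 23, 2012.
The period was tolled for 339 days by the pending related arbitration (September 27, 2011 to August 31, 2012), pushing the deadline to February 25, 2013.
Because the automatic bankruptcy stay ran from January 8, 2013 to March 31, 2013, the deadline is extended by 82 days to May 18, 2013.
The other events in the timeline have no effect on the limitation period under the stated rules.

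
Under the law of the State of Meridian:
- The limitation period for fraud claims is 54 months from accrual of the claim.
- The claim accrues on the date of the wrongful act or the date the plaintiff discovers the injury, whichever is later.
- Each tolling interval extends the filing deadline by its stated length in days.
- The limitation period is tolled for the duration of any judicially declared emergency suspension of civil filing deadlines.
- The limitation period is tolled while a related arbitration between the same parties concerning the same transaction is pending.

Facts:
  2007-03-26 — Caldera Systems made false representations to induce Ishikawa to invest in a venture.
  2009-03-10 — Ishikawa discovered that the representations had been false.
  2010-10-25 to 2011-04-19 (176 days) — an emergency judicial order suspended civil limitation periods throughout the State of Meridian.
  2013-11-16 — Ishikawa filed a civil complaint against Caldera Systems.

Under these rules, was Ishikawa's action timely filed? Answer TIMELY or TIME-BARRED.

TIMELY

Taking the later of the act (2007-03-26) and discovery (2009-03-10), the claim accrued on 2009-03-10.
Adding the 54 months base period to 2009-03-10 gives a deadline of 2013-09-10, before any tolling.
The period was tolled for 176 days by the emergency suspension of filing deadlines (2010-10-25 to 2011-04-19), pushing the deadline to 2014-03-05.
The 2013-11-16 filing precedes the 2014-03-05 deadline; the claim is timely.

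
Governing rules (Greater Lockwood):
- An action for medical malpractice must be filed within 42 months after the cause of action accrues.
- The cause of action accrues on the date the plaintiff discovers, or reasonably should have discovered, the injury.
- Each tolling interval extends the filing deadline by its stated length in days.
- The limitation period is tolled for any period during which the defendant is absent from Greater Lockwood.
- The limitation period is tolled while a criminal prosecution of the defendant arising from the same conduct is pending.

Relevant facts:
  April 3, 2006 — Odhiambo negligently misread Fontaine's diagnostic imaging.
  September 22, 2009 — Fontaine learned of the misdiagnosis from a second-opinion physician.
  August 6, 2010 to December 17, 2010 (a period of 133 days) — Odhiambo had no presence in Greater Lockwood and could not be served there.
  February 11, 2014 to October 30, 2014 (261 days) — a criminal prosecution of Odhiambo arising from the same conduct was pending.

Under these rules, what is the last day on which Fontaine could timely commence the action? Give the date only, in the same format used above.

August 2, 2013

Under the discovery rule, the claim accrued on September 22, 2009, when Fontaine discovered the injury — not on the April 3, 2006 date of the underlying act.
The untolled deadline — 42 months after September 22, 2009 — is March 22, 2013.
The defendant's absence from the jurisdiction from August 6, 2010 to December 17, 2010 tolled the period for 133 days, extending the deadline to August 2, 2013.
The pending criminal prosecution starting February 11, 2014 came too late — the period had run on August 2, 2013 — and so does not extend the deadline.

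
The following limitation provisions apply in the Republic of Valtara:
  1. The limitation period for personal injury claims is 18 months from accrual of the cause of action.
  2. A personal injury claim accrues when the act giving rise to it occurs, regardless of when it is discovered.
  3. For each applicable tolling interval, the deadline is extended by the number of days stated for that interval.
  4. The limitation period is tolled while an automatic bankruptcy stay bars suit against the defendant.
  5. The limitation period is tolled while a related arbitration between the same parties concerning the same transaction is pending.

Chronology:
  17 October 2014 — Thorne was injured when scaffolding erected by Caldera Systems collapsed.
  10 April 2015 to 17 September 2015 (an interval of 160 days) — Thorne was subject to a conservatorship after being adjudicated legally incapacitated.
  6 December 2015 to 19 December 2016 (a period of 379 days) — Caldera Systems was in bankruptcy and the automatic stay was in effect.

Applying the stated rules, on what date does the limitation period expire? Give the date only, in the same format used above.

The limitation period began to run on 17 October 2014.
Adding the 18 months base period to 17 October 2014 gives a deadline of 17 April 2016, before any tolling.
The period was tolled for 379 days by the automatic bankruptcy stay (6 December 2015 to 19 December 2016), pushing the deadline to 1 May 2017.
The plaintiff's legal incapacity from 10 April 2015 to 17 September 2015 does not toll the period, because no stated rule makes the plaintiff's incapacity a tolling event.

1 May 2017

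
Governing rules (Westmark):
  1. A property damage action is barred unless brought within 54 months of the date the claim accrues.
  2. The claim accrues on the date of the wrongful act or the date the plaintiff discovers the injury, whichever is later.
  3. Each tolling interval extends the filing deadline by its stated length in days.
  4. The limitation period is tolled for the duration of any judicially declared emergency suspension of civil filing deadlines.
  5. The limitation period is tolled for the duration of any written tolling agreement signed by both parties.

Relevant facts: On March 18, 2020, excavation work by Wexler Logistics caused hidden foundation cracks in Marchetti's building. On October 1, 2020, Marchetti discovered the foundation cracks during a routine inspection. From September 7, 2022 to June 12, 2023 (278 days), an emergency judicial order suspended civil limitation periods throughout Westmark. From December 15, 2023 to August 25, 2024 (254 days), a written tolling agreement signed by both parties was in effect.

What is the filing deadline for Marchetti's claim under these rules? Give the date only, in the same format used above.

September 15, 2026

Taking the later of the act (March 18, 2020) and discovery (October 1, 2020), the claim accrued on October 1, 2020.
Adding the 54 months base period to October 1, 2020 gives a deadline of April 1, 2025, before any tolling.
The emergency suspension of filing deadlines from September 7, 2022 to June 12, 2023 tolled the period for 278 days, extending the deadline to January 4, 2026.
The period was tolled for 254 days by the written tolling agreement (December 15, 2023 to August 25, 2024), pushing the deadline to September 15, 2026.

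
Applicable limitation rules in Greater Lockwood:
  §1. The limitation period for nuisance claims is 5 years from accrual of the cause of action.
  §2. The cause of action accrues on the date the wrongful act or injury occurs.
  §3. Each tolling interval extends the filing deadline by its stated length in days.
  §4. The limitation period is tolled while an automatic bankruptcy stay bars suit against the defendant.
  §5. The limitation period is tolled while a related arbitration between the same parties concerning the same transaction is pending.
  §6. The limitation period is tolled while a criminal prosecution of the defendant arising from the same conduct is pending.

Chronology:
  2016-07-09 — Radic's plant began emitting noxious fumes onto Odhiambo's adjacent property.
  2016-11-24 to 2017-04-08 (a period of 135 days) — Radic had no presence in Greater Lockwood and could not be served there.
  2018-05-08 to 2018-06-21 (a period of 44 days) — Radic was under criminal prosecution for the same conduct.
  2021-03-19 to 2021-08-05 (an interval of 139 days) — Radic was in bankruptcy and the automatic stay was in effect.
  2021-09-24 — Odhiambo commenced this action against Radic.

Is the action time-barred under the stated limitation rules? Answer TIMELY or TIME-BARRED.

TIMELY

The claim accrued on 2016-07-09, when the wrongful act occurred.
5 years from 2016-07-09 is 2021-07-09.
The pending criminal prosecution from 2018-05-08 to 2018-06-21 tolled the period for 44 days, extending the deadline to 2021-08-22.
The period was tolled for 139 days by the automatic bankruptcy stay (2021-03-19 to 2021-08-05), pushing the deadline to 2022-01-08.
The defendant's absence from the jurisdiction from 2016-11-24 to 2017-04-08 does not toll the period, because no stated rule makes the defendant's absence a tolling event.
Filing on 2021-09-24 beat the 2022-01-08 deadline — the action is timely.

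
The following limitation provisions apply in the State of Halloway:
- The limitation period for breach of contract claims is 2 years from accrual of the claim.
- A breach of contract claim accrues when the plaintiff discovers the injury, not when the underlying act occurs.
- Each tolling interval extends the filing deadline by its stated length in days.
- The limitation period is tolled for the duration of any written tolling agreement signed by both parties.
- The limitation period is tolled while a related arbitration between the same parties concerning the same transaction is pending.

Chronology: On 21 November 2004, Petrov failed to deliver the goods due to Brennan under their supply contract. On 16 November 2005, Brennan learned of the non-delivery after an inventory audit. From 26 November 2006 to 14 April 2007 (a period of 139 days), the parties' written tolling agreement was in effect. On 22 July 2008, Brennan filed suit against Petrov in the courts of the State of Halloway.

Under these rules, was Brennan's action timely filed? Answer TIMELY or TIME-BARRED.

Under the discovery rule, the claim accrued on 16 November 2005, when Brennan discovered the injury — not on the 21 November 2004 date of the underlying act.
2 years from 16 November 2005 is 16 November 2007.
Because the written tolling agreement ran from 26 November 2006 to 14 April 2007, the deadline is extended by 139 days to 3 April 2008.
Brennan filed on 22 July 2008, after the 3 April 2008 deadline, so the action is time-barred.

TIME-BARRED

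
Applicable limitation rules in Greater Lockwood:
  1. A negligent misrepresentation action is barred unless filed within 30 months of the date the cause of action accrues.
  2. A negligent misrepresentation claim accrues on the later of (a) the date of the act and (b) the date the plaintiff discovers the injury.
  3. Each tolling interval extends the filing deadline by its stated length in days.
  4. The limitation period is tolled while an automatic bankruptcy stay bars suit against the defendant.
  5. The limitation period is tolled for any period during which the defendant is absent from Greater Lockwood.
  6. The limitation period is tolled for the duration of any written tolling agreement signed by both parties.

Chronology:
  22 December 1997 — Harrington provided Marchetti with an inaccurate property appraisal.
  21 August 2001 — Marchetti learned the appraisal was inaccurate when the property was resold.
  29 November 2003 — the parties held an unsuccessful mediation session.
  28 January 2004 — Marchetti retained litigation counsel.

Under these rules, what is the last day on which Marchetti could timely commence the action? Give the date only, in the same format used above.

The claim accrued on 21 August 2001 — the later of the 22 December 1997 act and the 21 August 2001 discovery.
The untolled deadline — 30 months after 21 August 2001 — is 21 February 2004.
The other events in the timeline have no effect on the limitation period under the stated rules.

21 February 2004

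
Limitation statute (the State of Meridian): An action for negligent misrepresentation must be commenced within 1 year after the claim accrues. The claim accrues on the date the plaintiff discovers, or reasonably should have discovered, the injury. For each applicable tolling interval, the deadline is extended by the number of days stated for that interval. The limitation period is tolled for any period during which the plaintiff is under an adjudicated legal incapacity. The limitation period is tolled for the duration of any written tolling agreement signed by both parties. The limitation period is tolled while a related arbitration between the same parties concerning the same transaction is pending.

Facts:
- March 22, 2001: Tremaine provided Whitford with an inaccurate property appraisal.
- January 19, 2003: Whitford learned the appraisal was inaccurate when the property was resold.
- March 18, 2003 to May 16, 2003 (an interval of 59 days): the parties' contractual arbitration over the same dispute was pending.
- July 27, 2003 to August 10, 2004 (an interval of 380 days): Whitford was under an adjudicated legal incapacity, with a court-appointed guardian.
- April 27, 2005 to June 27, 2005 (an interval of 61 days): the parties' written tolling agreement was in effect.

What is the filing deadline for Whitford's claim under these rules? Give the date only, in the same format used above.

April 2, 2005

Accrual is tied to discovery, so the period began on January 19, 2003 rather than on March 22, 2001 when the act occurred.
Adding the 1 year base period to January 19, 2003 gives a deadline of January 19, 2004, before any tolling.
The pending related arbitration from March 18, 2003 to May 16, 2003 tolled the period for 59 days, extending the deadline to March 18, 2004.
Because the plaintiff's legal incapacity ran from July 27, 2003 to August 10, 2004, the deadline is extended by 380 days to April 2, 2005.
The written tolling agreement starting April 27, 2005 came too late — the period had run on April 2, 2005 — and so does not extend the deadline.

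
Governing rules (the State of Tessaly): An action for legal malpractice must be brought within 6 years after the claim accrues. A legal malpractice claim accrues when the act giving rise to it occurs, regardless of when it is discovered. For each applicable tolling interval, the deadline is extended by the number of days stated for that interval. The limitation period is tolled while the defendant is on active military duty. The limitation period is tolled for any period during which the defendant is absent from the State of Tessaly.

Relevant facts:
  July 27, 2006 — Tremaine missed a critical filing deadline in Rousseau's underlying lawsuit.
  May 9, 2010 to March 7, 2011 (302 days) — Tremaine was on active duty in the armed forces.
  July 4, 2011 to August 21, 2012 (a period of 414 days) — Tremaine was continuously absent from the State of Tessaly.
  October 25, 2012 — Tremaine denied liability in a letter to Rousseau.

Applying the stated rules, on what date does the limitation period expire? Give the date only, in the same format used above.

July 13, 2014

The claim accrued on July 27, 2006, the date of the act.
Adding the 6 years base period to July 27, 2006 gives a deadline of July 27, 2012, before any tolling.
Because the defendant's active military service ran from May 9, 2010 to March 7, 2011, the deadline is extended by 302 days to May 25, 2013.
Because the defendant's absence from the jurisdiction ran from July 4, 2011 to August 21, 2012, the deadline is extended by 414 days to July 13, 2014.
None of the other events listed affects the running of the period under the stated rules.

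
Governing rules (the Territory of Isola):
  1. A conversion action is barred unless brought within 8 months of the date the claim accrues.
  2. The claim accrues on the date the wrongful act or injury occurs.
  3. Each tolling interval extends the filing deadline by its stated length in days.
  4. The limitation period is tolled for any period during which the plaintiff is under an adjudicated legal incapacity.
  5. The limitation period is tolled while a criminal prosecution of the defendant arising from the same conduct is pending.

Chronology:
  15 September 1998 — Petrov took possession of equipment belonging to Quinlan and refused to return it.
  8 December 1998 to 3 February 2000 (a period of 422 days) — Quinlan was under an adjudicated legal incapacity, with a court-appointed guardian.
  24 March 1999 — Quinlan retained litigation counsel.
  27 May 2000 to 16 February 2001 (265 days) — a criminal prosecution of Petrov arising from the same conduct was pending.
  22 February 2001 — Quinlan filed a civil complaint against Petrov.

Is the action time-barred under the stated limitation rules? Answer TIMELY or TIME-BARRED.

TIMELY

The claim accrued on 15 September 1998, the date of the act.
8 months from 15 September 1998 is 15 May 1999.
The plaintiff's legal incapacity from 8 December 1998 to 3 February 2000 tolled the period for 422 days, extending the deadline to 10 July 2000.
The period was tolled for 265 days by the pending criminal prosecution (27 May 2000 to 16 February 2001), pushing the deadline to 1 April 2001.
None of the other events listed affects the running of the period under the stated rules.
The 22 February 2001 filing precedes the 1 April 2001 deadline; the claim is timely.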